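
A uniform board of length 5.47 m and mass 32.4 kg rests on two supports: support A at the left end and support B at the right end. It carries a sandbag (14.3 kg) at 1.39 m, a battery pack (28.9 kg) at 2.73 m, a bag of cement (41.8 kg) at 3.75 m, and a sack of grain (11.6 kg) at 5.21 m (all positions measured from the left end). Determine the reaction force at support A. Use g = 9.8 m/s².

Taking torques about support B:
Beam weight: 32.4 × 9.8 = 317.5 N down at 2.735 m → arm 2.735 m, τ = 317.5 × 2.735 = 868.4 N·m counterclockwise.
Sandbag: 14.3 × 9.8 = 140.1 N down at 1.39 m → arm 4.08 m, τ = 140.1 × 4.08 = 571.6 N·m counterclockwise.
Battery pack: 28.9 × 9.8 = 283.2 N down at 2.73 m → arm 2.74 m, τ = 283.2 × 2.74 = 776 N·m counterclockwise.
Bag of cement: 41.8 × 9.8 = 409.6 N down at 3.75 m → arm 1.72 m, τ = 409.6 × 1.72 = 704.5 N·m counterclockwise.
Sack of grain: 11.6 × 9.8 = 113.7 N down at 5.21 m → arm 0.26 m, τ = 113.7 × 0.26 = 29.56 N·m counterclockwise.
Net load moment about support B = 2950 N·m counterclockwise.
Reaction R at support A is upward at 0 m, arm 5.47 m → moment R × 5.47 clockwise.
For rotational equilibrium, R × 5.47 = 2950, so R = 539 N.

R_A ≈ 539 N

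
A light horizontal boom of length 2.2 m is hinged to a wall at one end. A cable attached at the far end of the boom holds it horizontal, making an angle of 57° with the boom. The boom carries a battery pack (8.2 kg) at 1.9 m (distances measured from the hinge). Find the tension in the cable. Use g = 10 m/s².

T ≈ 84.4 N

Taking torques about the hinge:
Battery pack: 8.2 × 10 = 82 N down at 1.9 m → arm 1.9 m, τ = 82 × 1.9 = 155.8 N·m clockwise.
Total clockwise load moment = 155.8 N·m.
The cable tension T acts at 2.2 m; only its component perpendicular to the boom, T sinθ, produces torque. sin 57° = 0.8387.
Balancing moments: T × 2.2 × 0.8387 = 155.8, giving T = 155.8 / 1.845 = 84.4 N.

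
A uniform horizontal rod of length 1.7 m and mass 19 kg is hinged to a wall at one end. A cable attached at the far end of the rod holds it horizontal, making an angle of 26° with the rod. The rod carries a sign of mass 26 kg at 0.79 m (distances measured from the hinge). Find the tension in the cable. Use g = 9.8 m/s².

Taking torques about the hinge:
Beam weight: 19 × 9.8 = 186.2 N down at 0.85 m → arm 0.85 m, τ = 186.2 × 0.85 = 158.3 N·m clockwise.
Sign: 26 × 9.8 = 254.8 N down at 0.79 m → arm 0.79 m, τ = 254.8 × 0.79 = 201.3 N·m clockwise.
Total clockwise load moment = 359.6 N·m.
The cable tension T acts at 1.7 m; only its component perpendicular to the rod, T sinθ, produces torque. sin 26° = 0.4384.
Στ = 0 ⇒ T × 1.7 × 0.4384 = 359.6 ⇒ T = 359.6 / 0.7453 = 482 N.

T ≈ 482 N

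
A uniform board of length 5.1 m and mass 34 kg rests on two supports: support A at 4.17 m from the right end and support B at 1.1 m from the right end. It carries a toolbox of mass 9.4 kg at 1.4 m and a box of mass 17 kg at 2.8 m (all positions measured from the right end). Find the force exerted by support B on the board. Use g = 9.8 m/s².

Choose support A as the axis so its reaction then has zero moment arm.
Beam weight: 34 × 9.8 = 333.2 N down at 2.55 m → arm 1.62 m, τ = 333.2 × 1.62 = 539.8 N·m clockwise.
Toolbox: 9.4 × 9.8 = 92.12 N down at 1.4 m → arm 2.77 m, τ = 92.12 × 2.77 = 255.2 N·m clockwise.
Box: 17 × 9.8 = 166.6 N down at 2.8 m → arm 1.37 m, τ = 166.6 × 1.37 = 228.2 N·m clockwise.
Net load moment about support A = 1023 N·m clockwise.
Reaction R at support B is upward at 1.1 m, arm 3.07 m → moment R × 3.07 counterclockwise.
Στ = 0 ⇒ R × 3.07 = 1023 ⇒ R = 333 N.

R_B ≈ 333 N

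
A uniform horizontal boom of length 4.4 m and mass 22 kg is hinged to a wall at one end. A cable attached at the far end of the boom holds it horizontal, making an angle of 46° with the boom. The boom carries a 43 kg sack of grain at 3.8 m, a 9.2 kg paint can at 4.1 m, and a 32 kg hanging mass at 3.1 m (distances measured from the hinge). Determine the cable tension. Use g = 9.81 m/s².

T ≈ 1080 N

Take moments about the hinge.
Beam weight: 22 × 9.81 = 215.8 N down at 2.2 m → arm 2.2 m, τ = 215.8 × 2.2 = 474.8 N·m clockwise.
Sack of grain: 43 × 9.81 = 421.8 N down at 3.8 m → arm 3.8 m, τ = 421.8 × 3.8 = 1603 N·m clockwise.
Paint can: 9.2 × 9.81 = 90.25 N down at 4.1 m → arm 4.1 m, τ = 90.25 × 4.1 = 370 N·m clockwise.
Hanging mass: 32 × 9.81 = 313.9 N down at 3.1 m → arm 3.1 m, τ = 313.9 × 3.1 = 973.1 N·m clockwise.
Total clockwise load moment = 3421 N·m.
The cable tension T acts at 4.4 m; only its component perpendicular to the boom, T sinθ, produces torque. sin 46° = 0.7193.
Balancing moments: T × 4.4 × 0.7193 = 3421, giving T = 3421 / 3.165 = 1080 N.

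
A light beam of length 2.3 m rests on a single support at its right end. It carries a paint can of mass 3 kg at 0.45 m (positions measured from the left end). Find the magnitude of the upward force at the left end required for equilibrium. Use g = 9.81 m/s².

Choose the right end as the axis so the unknown pivot reaction has zero arm there.
Paint can: 3 × 9.81 = 29.43 N down at 0.45 m → arm 1.85 m, τ = 29.43 × 1.85 = 54.45 N·m counterclockwise.
Net moment of the loads = 54.45 N·m counterclockwise.
The upward force F acts at the left end, arm 2.3 m, giving F × 2.3 clockwise.
For rotational equilibrium, F × 2.3 = 54.45, so F = 54.45 / 2.3 = 23.7 N.

F ≈ 23.7 N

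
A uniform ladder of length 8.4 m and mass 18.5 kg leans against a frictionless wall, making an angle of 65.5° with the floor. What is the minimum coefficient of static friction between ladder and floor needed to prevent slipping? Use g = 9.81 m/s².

Take moments about the foot of the ladder.
Ladder weight 18.5×9.81 = 181.5 N acts at 4.2 m along the ladder; its horizontal arm is 4.2·cos65.5° = 1.742 m → τ = 316.2 N·m clockwise.
Wall normal N acts horizontally at the top; its moment arm is the height L sinθ = 8.4·sin65.5° = 7.644 m, counterclockwise.
Στ = 0 ⇒ N × 7.644 = 316.2 ⇒ N = 41.37 N.
ΣFx = 0 ⇒ f = N_wall = 41.37 N. ΣFy = 0 ⇒ N_floor = 181.5 N.
μ_min = f / N_floor = 41.37 / 181.5 = 0.228.

μ_min ≈ 0.228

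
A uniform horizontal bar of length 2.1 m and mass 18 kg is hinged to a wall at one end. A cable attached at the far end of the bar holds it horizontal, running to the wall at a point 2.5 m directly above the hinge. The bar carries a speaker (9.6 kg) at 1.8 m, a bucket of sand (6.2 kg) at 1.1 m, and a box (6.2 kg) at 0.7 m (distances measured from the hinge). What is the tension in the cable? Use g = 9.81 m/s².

Take moments about the hinge.
Beam weight: 18 × 9.81 = 176.6 N down at 1.05 m → arm 1.05 m, τ = 176.6 × 1.05 = 185.4 N·m clockwise.
Speaker: 9.6 × 9.81 = 94.18 N down at 1.8 m → arm 1.8 m, τ = 94.18 × 1.8 = 169.5 N·m clockwise.
Bucket of sand: 6.2 × 9.81 = 60.82 N down at 1.1 m → arm 1.1 m, τ = 60.82 × 1.1 = 66.9 N·m clockwise.
Box: 6.2 × 9.81 = 60.82 N down at 0.7 m → arm 0.7 m, τ = 60.82 × 0.7 = 42.57 N·m clockwise.
Total clockwise load moment = 464.4 N·m.
The cable tension T acts at 2.1 m; only its component perpendicular to the bar, T sinθ, produces torque. sinθ = h/√(h²+d²) = 2.5/√(2.5²+2.1²) = 0.7657.
For rotational equilibrium, T × 2.1 × 0.7657 = 464.4, so T = 464.4 / 1.608 = 289 N.

T ≈ 289 N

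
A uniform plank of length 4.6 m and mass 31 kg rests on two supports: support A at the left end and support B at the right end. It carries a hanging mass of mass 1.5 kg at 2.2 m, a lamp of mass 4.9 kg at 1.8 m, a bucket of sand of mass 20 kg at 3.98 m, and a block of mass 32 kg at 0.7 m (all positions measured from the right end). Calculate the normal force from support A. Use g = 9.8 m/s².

R_A ≈ 395 N

Take moments about support B.
Beam weight: 31 × 9.8 = 303.8 N down at 2.3 m → arm 2.3 m, τ = 303.8 × 2.3 = 698.7 N·m counterclockwise.
Hanging mass: 1.5 × 9.8 = 14.7 N down at 2.2 m → arm 2.2 m, τ = 14.7 × 2.2 = 32.34 N·m counterclockwise.
Lamp: 4.9 × 9.8 = 48.02 N down at 1.8 m → arm 1.8 m, τ = 48.02 × 1.8 = 86.44 N·m counterclockwise.
Bucket of sand: 20 × 9.8 = 196 N down at 3.98 m → arm 3.98 m, τ = 196 × 3.98 = 780.1 N·m counterclockwise.
Block: 32 × 9.8 = 313.6 N down at 0.7 m → arm 0.7 m, τ = 313.6 × 0.7 = 219.5 N·m counterclockwise.
Net load moment about support B = 1817 N·m counterclockwise.
Reaction R at support A is upward at 4.6 m, arm 4.6 m → moment R × 4.6 clockwise.
For rotational equilibrium, R × 4.6 = 1817, so R = 395 N.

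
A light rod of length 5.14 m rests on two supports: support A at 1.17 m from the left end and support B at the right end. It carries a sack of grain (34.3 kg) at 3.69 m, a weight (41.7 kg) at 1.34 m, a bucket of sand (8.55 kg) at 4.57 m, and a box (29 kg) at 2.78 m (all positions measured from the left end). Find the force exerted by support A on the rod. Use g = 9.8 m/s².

Take moments about support B.
Sack of grain: 34.3 × 9.8 = 336.1 N down at 3.69 m → arm 1.45 m, τ = 336.1 × 1.45 = 487.3 N·m counterclockwise.
Weight: 41.7 × 9.8 = 408.7 N down at 1.34 m → arm 3.8 m, τ = 408.7 × 3.8 = 1553 N·m counterclockwise.
Bucket of sand: 8.55 × 9.8 = 83.79 N down at 4.57 m → arm 0.57 m, τ = 83.79 × 0.57 = 47.76 N·m counterclockwise.
Box: 29 × 9.8 = 284.2 N down at 2.78 m → arm 2.36 m, τ = 284.2 × 2.36 = 670.7 N·m counterclockwise.
Net load moment about support B = 2759 N·m counterclockwise.
Reaction R at support A is upward at 1.17 m, arm 3.97 m → moment R × 3.97 clockwise.
Balancing moments: R × 3.97 = 2759, giving R = 695 N.

R_A ≈ 695 N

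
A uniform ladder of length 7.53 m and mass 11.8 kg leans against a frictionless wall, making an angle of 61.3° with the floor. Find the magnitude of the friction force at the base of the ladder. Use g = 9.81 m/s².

Choose the foot of the ladder as the axis so the floor normal and friction both act there and drop out.
Ladder weight 11.8×9.81 = 115.8 N acts at 3.765 m along the ladder; its horizontal arm is 3.765·cos61.3° = 1.808 m → τ = 209.4 N·m clockwise.
Wall normal N acts horizontally at the top; its moment arm is the height L sinθ = 7.53·sin61.3° = 6.605 m, counterclockwise.
For rotational equilibrium, N × 6.605 = 209.4, so N = 31.7 N.
ΣFx = 0: friction at the foot balances the wall's push, so f = N_wall = 31.7 N.

f ≈ 31.7 N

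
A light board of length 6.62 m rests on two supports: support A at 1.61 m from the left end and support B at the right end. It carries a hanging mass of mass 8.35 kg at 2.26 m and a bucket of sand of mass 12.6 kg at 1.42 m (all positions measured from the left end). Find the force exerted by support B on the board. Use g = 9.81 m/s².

Taking torques about support A:
Hanging mass: 8.35 × 9.81 = 81.91 N down at 2.26 m → arm 0.65 m, τ = 81.91 × 0.65 = 53.24 N·m clockwise.
Bucket of sand: 12.6 × 9.81 = 123.6 N down at 1.42 m → arm 0.19 m, τ = 123.6 × 0.19 = 23.48 N·m counterclockwise.
Net load moment about support A = 29.76 N·m clockwise.
Reaction R at support B is upward at 6.62 m, arm 5.01 m → moment R × 5.01 counterclockwise.
Setting net torque to zero: R × 5.01 = 29.76 → R = 5.94 N.

R_B ≈ 5.94 N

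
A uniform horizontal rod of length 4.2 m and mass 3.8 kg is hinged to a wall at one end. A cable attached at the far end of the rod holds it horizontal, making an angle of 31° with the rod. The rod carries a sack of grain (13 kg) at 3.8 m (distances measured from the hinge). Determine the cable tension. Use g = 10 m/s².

Choose the hinge as the axis so the unknown hinge reaction has zero arm there.
Beam weight: 3.8 × 10 = 38 N down at 2.1 m → arm 2.1 m, τ = 38 × 2.1 = 79.8 N·m clockwise.
Sack of grain: 13 × 10 = 130 N down at 3.8 m → arm 3.8 m, τ = 130 × 3.8 = 494 N·m clockwise.
Total clockwise load moment = 573.8 N·m.
The cable tension T acts at 4.2 m; only its component perpendicular to the rod, T sinθ, produces torque. sin 31° = 0.515.
Balancing moments: T × 4.2 × 0.515 = 573.8, giving T = 573.8 / 2.163 = 265 N.

T ≈ 265 N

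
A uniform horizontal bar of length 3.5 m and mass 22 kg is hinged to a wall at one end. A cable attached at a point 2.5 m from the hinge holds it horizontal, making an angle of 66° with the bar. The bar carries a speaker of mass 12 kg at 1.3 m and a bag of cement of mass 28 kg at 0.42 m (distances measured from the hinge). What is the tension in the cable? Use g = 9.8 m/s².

Take moments about the hinge.
Beam weight: 22 × 9.8 = 215.6 N down at 1.75 m → arm 1.75 m, τ = 215.6 × 1.75 = 377.3 N·m clockwise.
Speaker: 12 × 9.8 = 117.6 N down at 1.3 m → arm 1.3 m, τ = 117.6 × 1.3 = 152.9 N·m clockwise.
Bag of cement: 28 × 9.8 = 274.4 N down at 0.42 m → arm 0.42 m, τ = 274.4 × 0.42 = 115.2 N·m clockwise.
Total clockwise load moment = 645.4 N·m.
The cable tension T acts at 2.5 m; only its component perpendicular to the bar, T sinθ, produces torque. sin 66° = 0.9135.
Balancing moments: T × 2.5 × 0.9135 = 645.4, giving T = 645.4 / 2.284 = 283 N.

T ≈ 283 N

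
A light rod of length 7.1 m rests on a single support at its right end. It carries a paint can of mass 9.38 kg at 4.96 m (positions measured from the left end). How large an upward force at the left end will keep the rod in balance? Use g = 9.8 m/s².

F ≈ 27.7 N

About the right end:
Paint can: 9.38 × 9.8 = 91.92 N down at 4.96 m → arm 2.14 m, τ = 91.92 × 2.14 = 196.7 N·m counterclockwise.
Net moment of the loads = 196.7 N·m counterclockwise.
The upward force F acts at the left end, arm 7.1 m, giving F × 7.1 clockwise.
Στ = 0 ⇒ F × 7.1 = 196.7 ⇒ F = 196.7 / 7.1 = 27.7 N.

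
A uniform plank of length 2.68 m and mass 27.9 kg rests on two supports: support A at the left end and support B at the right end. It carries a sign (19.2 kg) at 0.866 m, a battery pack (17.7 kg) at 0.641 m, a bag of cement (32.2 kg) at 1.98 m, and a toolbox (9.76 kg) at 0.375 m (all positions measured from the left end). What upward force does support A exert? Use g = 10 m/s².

Choose support B as the axis so its reaction then has zero moment arm.
Beam weight: 27.9 × 10 = 279 N down at 1.34 m → arm 1.34 m, τ = 279 × 1.34 = 373.9 N·m counterclockwise.
Sign: 19.2 × 10 = 192 N down at 0.866 m → arm 1.814 m, τ = 192 × 1.814 = 348.3 N·m counterclockwise.
Battery pack: 17.7 × 10 = 177 N down at 0.641 m → arm 2.039 m, τ = 177 × 2.039 = 360.9 N·m counterclockwise.
Bag of cement: 32.2 × 10 = 322 N down at 1.98 m → arm 0.7 m, τ = 322 × 0.7 = 225.4 N·m counterclockwise.
Toolbox: 9.76 × 10 = 97.6 N down at 0.375 m → arm 2.305 m, τ = 97.6 × 2.305 = 225 N·m counterclockwise.
Net load moment about support B = 1534 N·m counterclockwise.
Reaction R at support A is upward at 0 m, arm 2.68 m → moment R × 2.68 clockwise.
For rotational equilibrium, R × 2.68 = 1534, so R = 572 N.

R_A ≈ 572 N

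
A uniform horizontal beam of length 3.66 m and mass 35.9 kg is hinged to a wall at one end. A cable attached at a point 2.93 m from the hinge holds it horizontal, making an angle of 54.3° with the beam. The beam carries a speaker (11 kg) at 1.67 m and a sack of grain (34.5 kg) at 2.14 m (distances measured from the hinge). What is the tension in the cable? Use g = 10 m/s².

T ≈ 664 N

About the hinge:
Beam weight: 35.9 × 10 = 359 N down at 1.83 m → arm 1.83 m, τ = 359 × 1.83 = 657 N·m clockwise.
Speaker: 11 × 10 = 110 N down at 1.67 m → arm 1.67 m, τ = 110 × 1.67 = 183.7 N·m clockwise.
Sack of grain: 34.5 × 10 = 345 N down at 2.14 m → arm 2.14 m, τ = 345 × 2.14 = 738.3 N·m clockwise.
Total clockwise load moment = 1579 N·m.
The cable tension T acts at 2.93 m; only its component perpendicular to the beam, T sinθ, produces torque. sin 54.3° = 0.8121.
Setting net torque to zero: T × 2.93 × 0.8121 = 1579 → T = 1579 / 2.379 = 664 N.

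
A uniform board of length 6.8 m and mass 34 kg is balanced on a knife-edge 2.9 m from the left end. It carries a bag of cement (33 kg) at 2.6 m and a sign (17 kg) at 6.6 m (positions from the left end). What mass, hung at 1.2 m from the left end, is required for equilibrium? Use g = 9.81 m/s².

m ≈ 41.2 kg

Sum moments about the knife-edge (at 2.9 m from the left end) (the support reaction has zero arm there).
Beam weight: 34 × 9.81 = 333.5 N down at 3.4 m → arm 0.5 m, τ = 333.5 × 0.5 = 166.8 N·m clockwise.
Bag of cement: 33 × 9.81 = 323.7 N down at 2.6 m → arm 0.3 m, τ = 323.7 × 0.3 = 97.11 N·m counterclockwise.
Sign: 17 × 9.81 = 166.8 N down at 6.6 m → arm 3.7 m, τ = 166.8 × 3.7 = 617.2 N·m clockwise.
Net moment of known loads = 686.9 N·m clockwise.
An unknown mass m at 1.2 m has arm 1.7 m; its moment is m·g·1.7 counterclockwise.
Στ = 0 ⇒ m × 9.81 × 1.7 = 686.9 ⇒ m = 686.9 / (9.81 × 1.7) = 41.2 kg.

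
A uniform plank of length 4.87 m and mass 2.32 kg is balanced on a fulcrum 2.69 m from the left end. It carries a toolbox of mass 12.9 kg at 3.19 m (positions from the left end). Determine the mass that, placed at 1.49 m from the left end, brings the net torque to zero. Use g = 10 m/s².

m ≈ 4.88 kg

About the fulcrum (at 2.69 m from the left end):
Beam weight: 2.32 × 10 = 23.2 N down at 2.435 m → arm 0.255 m, τ = 23.2 × 0.255 = 5.916 N·m counterclockwise.
Toolbox: 12.9 × 10 = 129 N down at 3.19 m → arm 0.5 m, τ = 129 × 0.5 = 64.5 N·m clockwise.
Net moment of known loads = 58.58 N·m clockwise.
An unknown mass m at 1.49 m has arm 1.2 m; its moment is m·g·1.2 counterclockwise.
Στ = 0 ⇒ m × 10 × 1.2 = 58.58 ⇒ m = 58.58 / (10 × 1.2) = 4.88 kg.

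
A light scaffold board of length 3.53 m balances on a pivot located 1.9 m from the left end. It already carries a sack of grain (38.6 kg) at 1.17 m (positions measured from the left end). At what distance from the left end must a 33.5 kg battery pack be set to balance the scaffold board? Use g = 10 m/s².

x ≈ 2.74 m from the left end

Take moments about the pivot (at 1.9 m from the left end).
Sack of grain: 38.6 × 10 = 386 N down at 1.17 m → arm 0.73 m, τ = 386 × 0.73 = 281.8 N·m counterclockwise.
Net moment of existing loads = 281.8 N·m counterclockwise.
The battery pack weighs 33.5 × 10 = 335 N and must supply an equal clockwise moment, so its lever arm about the pivot is 281.8 / 335 = 0.841 m.
That puts it at 1.9 + 0.841 = 2.74 m from the left end.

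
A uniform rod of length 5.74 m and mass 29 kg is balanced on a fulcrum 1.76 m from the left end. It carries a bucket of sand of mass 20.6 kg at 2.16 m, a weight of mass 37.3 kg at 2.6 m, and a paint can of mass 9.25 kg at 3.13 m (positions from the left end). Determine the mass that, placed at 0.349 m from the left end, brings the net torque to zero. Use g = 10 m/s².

m ≈ 59.8 kg

About the fulcrum (at 1.76 m from the left end):
Beam weight: 29 × 10 = 290 N down at 2.87 m → arm 1.11 m, τ = 290 × 1.11 = 321.9 N·m clockwise.
Bucket of sand: 20.6 × 10 = 206 N down at 2.16 m → arm 0.4 m, τ = 206 × 0.4 = 82.4 N·m clockwise.
Weight: 37.3 × 10 = 373 N down at 2.6 m → arm 0.84 m, τ = 373 × 0.84 = 313.3 N·m clockwise.
Paint can: 9.25 × 10 = 92.5 N down at 3.13 m → arm 1.37 m, τ = 92.5 × 1.37 = 126.7 N·m clockwise.
Net moment of known loads = 844.3 N·m clockwise.
An unknown mass m at 0.349 m has arm 1.411 m; its moment is m·g·1.411 counterclockwise.
Setting net torque to zero: m × 10 × 1.411 = 844.3 → m = 844.3 / (10 × 1.411) = 59.8 kg.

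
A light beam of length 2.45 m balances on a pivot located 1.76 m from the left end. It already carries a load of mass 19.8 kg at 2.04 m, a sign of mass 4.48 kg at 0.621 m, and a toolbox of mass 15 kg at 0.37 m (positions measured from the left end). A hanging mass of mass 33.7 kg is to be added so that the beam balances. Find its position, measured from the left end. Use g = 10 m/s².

x ≈ 2.37 m from the left end

Choose the pivot (at 1.76 m from the left end) as the axis so the support reaction has zero arm there.
Load: 19.8 × 10 = 198 N down at 2.04 m → arm 0.28 m, τ = 198 × 0.28 = 55.44 N·m clockwise.
Sign: 4.48 × 10 = 44.8 N down at 0.621 m → arm 1.139 m, τ = 44.8 × 1.139 = 51.03 N·m counterclockwise.
Toolbox: 15 × 10 = 150 N down at 0.37 m → arm 1.39 m, τ = 150 × 1.39 = 208.5 N·m counterclockwise.
Net moment of existing loads = 204.1 N·m counterclockwise.
The hanging mass weighs 33.7 × 10 = 337 N and must supply an equal clockwise moment, so its lever arm about the pivot is 204.1 / 337 = 0.606 m.
That puts it at 1.76 + 0.606 = 2.37 m from the left end.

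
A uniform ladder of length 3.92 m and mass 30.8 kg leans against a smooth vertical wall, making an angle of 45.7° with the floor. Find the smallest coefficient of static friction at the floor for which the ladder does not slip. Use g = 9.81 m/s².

μ_min ≈ 0.488

Take moments about the foot of the ladder.
Ladder weight 30.8×9.81 = 302.1 N acts at 1.96 m along the ladder; its horizontal arm is 1.96·cos45.7° = 1.369 m → τ = 413.6 N·m clockwise.
Wall normal N acts horizontally at the top; its moment arm is the height L sinθ = 3.92·sin45.7° = 2.806 m, counterclockwise.
Balancing moments: N × 2.806 = 413.6, giving N = 147.4 N.
ΣFx = 0 ⇒ f = N_wall = 147.4 N. ΣFy = 0 ⇒ N_floor = 302.1 N.
μ_min = f / N_floor = 147.4 / 302.1 = 0.488.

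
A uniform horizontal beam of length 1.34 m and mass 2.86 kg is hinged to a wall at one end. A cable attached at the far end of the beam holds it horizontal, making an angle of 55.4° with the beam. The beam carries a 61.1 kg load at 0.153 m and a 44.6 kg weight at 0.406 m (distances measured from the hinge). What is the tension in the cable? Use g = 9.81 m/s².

T ≈ 261 N

About the hinge:
Beam weight: 2.86 × 9.81 = 28.06 N down at 0.67 m → arm 0.67 m, τ = 28.06 × 0.67 = 18.8 N·m clockwise.
Load: 61.1 × 9.81 = 599.4 N down at 0.153 m → arm 0.153 m, τ = 599.4 × 0.153 = 91.71 N·m clockwise.
Weight: 44.6 × 9.81 = 437.5 N down at 0.406 m → arm 0.406 m, τ = 437.5 × 0.406 = 177.6 N·m clockwise.
Total clockwise load moment = 288.1 N·m.
The cable tension T acts at 1.34 m; only its component perpendicular to the beam, T sinθ, produces torque. sin 55.4° = 0.8231.
Στ = 0 ⇒ T × 1.34 × 0.8231 = 288.1 ⇒ T = 288.1 / 1.103 = 261 N.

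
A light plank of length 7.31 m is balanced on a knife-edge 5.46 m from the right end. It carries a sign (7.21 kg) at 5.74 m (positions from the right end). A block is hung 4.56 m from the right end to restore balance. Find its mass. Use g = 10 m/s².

m ≈ 2.24 kg

Take moments about the knife-edge (at 5.46 m from the right end).
Sign: 7.21 × 10 = 72.1 N down at 5.74 m → arm 0.28 m, τ = 72.1 × 0.28 = 20.19 N·m counterclockwise.
Net moment of known loads = 20.19 N·m counterclockwise.
An unknown mass m at 4.56 m has arm 0.9 m; its moment is m·g·0.9 clockwise.
For rotational equilibrium, m × 10 × 0.9 = 20.19, so m = 20.19 / (10 × 0.9) = 2.24 kg.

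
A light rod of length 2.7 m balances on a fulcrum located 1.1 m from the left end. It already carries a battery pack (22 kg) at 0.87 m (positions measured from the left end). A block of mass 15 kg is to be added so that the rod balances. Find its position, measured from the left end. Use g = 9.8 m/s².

x ≈ 1.44 m from the left end

Taking torques about the fulcrum (at 1.1 m from the left end):
Battery pack: 22 × 9.8 = 215.6 N down at 0.87 m → arm 0.23 m, τ = 215.6 × 0.23 = 49.59 N·m counterclockwise.
Net moment of existing loads = 49.59 N·m counterclockwise.
The block weighs 15 × 9.8 = 147 N and must supply an equal clockwise moment, so its lever arm about the fulcrum is 49.59 / 147 = 0.337 m.
That puts it at 1.1 + 0.337 = 1.44 m from the left end.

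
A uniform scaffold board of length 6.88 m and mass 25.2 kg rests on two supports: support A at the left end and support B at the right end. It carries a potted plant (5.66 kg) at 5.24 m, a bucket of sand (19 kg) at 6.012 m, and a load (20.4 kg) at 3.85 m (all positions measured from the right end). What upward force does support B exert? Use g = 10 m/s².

R_B ≈ 253 N

Sum moments about support A (its reaction then has zero moment arm).
Beam weight: 25.2 × 10 = 252 N down at 3.44 m → arm 3.44 m, τ = 252 × 3.44 = 866.9 N·m clockwise.
Potted plant: 5.66 × 10 = 56.6 N down at 5.24 m → arm 1.64 m, τ = 56.6 × 1.64 = 92.82 N·m clockwise.
Bucket of sand: 19 × 10 = 190 N down at 6.012 m → arm 0.868 m, τ = 190 × 0.868 = 164.9 N·m clockwise.
Load: 20.4 × 10 = 204 N down at 3.85 m → arm 3.03 m, τ = 204 × 3.03 = 618.1 N·m clockwise.
Net load moment about support A = 1743 N·m clockwise.
Reaction R at support B is upward at 0 m, arm 6.88 m → moment R × 6.88 counterclockwise.
Balancing moments: R × 6.88 = 1743, giving R = 253 N.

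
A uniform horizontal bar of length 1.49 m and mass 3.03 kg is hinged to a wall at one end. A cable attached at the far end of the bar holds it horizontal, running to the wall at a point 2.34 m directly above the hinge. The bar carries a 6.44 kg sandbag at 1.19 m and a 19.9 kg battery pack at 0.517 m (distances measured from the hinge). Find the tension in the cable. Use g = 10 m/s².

About the hinge:
Beam weight: 3.03 × 10 = 30.3 N down at 0.745 m → arm 0.745 m, τ = 30.3 × 0.745 = 22.57 N·m clockwise.
Sandbag: 6.44 × 10 = 64.4 N down at 1.19 m → arm 1.19 m, τ = 64.4 × 1.19 = 76.64 N·m clockwise.
Battery pack: 19.9 × 10 = 199 N down at 0.517 m → arm 0.517 m, τ = 199 × 0.517 = 102.9 N·m clockwise.
Total clockwise load moment = 202.1 N·m.
The cable tension T acts at 1.49 m; only its component perpendicular to the bar, T sinθ, produces torque. sinθ = h/√(h²+d²) = 2.34/√(2.34²+1.49²) = 0.8435.
For rotational equilibrium, T × 1.49 × 0.8435 = 202.1, so T = 202.1 / 1.257 = 161 N.

T ≈ 161 N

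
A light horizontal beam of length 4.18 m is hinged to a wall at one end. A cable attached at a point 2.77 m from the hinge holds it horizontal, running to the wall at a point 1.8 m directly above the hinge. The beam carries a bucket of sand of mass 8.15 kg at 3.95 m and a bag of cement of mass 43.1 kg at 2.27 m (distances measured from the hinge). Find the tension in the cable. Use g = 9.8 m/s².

Sum moments about the hinge (the unknown hinge reaction has zero arm there).
Bucket of sand: 8.15 × 9.8 = 79.87 N down at 3.95 m → arm 3.95 m, τ = 79.87 × 3.95 = 315.5 N·m clockwise.
Bag of cement: 43.1 × 9.8 = 422.4 N down at 2.27 m → arm 2.27 m, τ = 422.4 × 2.27 = 958.8 N·m clockwise.
Total clockwise load moment = 1274 N·m.
The cable tension T acts at 2.77 m; only its component perpendicular to the beam, T sinθ, produces torque. sinθ = h/√(h²+d²) = 1.8/√(1.8²+2.77²) = 0.5449.
Στ = 0 ⇒ T × 2.77 × 0.5449 = 1274 ⇒ T = 1274 / 1.509 = 844 N.

T ≈ 844 N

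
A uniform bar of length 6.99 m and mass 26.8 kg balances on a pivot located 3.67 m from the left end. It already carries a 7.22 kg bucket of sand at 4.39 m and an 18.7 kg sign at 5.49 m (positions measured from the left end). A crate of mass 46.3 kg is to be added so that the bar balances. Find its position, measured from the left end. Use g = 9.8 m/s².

Sum moments about the pivot (at 3.67 m from the left end) (the support reaction has zero arm there).
Beam weight: 26.8 × 9.8 = 262.6 N down at 3.495 m → arm 0.175 m, τ = 262.6 × 0.175 = 45.95 N·m counterclockwise.
Bucket of sand: 7.22 × 9.8 = 70.76 N down at 4.39 m → arm 0.72 m, τ = 70.76 × 0.72 = 50.95 N·m clockwise.
Sign: 18.7 × 9.8 = 183.3 N down at 5.49 m → arm 1.82 m, τ = 183.3 × 1.82 = 333.6 N·m clockwise.
Net moment of existing loads = 338.6 N·m clockwise.
The crate weighs 46.3 × 9.8 = 453.7 N and must supply an equal counterclockwise moment, so its lever arm about the pivot is 338.6 / 453.7 = 0.746 m.
That puts it at 3.67 − 0.746 = 2.92 m from the left end.

x ≈ 2.92 m from the left end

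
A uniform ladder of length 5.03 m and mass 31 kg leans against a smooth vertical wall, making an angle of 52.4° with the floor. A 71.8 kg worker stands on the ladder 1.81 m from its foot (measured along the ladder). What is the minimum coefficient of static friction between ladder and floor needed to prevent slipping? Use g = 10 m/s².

About the foot of the ladder:
Ladder weight 31×10 = 310 N acts at 2.515 m along the ladder; its horizontal arm is 2.515·cos52.4° = 1.535 m → τ = 475.8 N·m clockwise.
Worker: 71.8×10 = 718 N at 1.81 m → arm 1.104 m → τ = 792.7 N·m clockwise.
Wall normal N acts horizontally at the top; its moment arm is the height L sinθ = 5.03·sin52.4° = 3.985 m, counterclockwise.
Balancing moments: N × 3.985 = 1268, giving N = 318.2 N.
ΣFx = 0 ⇒ f = N_wall = 318.2 N. ΣFy = 0 ⇒ N_floor = 1028 N.
μ_min = f / N_floor = 318.2 / 1028 = 0.31.

μ_min ≈ 0.31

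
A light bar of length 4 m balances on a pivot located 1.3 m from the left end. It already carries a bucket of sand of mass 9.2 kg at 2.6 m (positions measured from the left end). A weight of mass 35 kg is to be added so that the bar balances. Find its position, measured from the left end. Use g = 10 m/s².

About the pivot (at 1.3 m from the left end):
Bucket of sand: 9.2 × 10 = 92 N down at 2.6 m → arm 1.3 m, τ = 92 × 1.3 = 119.6 N·m clockwise.
Net moment of existing loads = 119.6 N·m clockwise.
The weight weighs 35 × 10 = 350 N and must supply an equal counterclockwise moment, so its lever arm about the pivot is 119.6 / 350 = 0.342 m.
That puts it at 1.3 − 0.342 = 0.958 m from the left end.

x ≈ 0.958 m from the left end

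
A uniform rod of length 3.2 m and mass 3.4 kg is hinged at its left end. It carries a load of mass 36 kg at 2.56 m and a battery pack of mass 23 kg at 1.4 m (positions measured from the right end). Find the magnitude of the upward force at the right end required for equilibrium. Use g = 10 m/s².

About the left end:
Beam weight: 3.4 × 10 = 34 N down at 1.6 m → arm 1.6 m, τ = 34 × 1.6 = 54.4 N·m clockwise.
Load: 36 × 10 = 360 N down at 2.56 m → arm 0.64 m, τ = 360 × 0.64 = 230.4 N·m clockwise.
Battery pack: 23 × 10 = 230 N down at 1.4 m → arm 1.8 m, τ = 230 × 1.8 = 414 N·m clockwise.
Net moment of the loads = 698.8 N·m clockwise.
The upward force F acts at the right end, arm 3.2 m, giving F × 3.2 counterclockwise.
Στ = 0 ⇒ F × 3.2 = 698.8 ⇒ F = 698.8 / 3.2 = 218 N.

F ≈ 218 N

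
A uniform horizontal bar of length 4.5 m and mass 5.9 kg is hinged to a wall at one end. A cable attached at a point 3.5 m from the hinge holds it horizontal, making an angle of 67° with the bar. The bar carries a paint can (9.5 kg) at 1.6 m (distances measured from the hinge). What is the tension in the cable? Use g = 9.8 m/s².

Taking torques about the hinge:
Beam weight: 5.9 × 9.8 = 57.82 N down at 2.25 m → arm 2.25 m, τ = 57.82 × 2.25 = 130.1 N·m clockwise.
Paint can: 9.5 × 9.8 = 93.1 N down at 1.6 m → arm 1.6 m, τ = 93.1 × 1.6 = 149 N·m clockwise.
Total clockwise load moment = 279.1 N·m.
The cable tension T acts at 3.5 m; only its component perpendicular to the bar, T sinθ, produces torque. sin 67° = 0.9205.
Balancing moments: T × 3.5 × 0.9205 = 279.1, giving T = 279.1 / 3.222 = 86.6 N.

T ≈ 86.6 N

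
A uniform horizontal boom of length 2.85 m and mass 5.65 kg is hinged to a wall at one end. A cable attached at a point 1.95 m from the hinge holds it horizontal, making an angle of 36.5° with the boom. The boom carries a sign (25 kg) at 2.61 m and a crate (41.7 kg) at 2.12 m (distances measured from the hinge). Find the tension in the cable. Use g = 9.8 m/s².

T ≈ 1370 N

About the hinge:
Beam weight: 5.65 × 9.8 = 55.37 N down at 1.425 m → arm 1.425 m, τ = 55.37 × 1.425 = 78.9 N·m clockwise.
Sign: 25 × 9.8 = 245 N down at 2.61 m → arm 2.61 m, τ = 245 × 2.61 = 639.4 N·m clockwise.
Crate: 41.7 × 9.8 = 408.7 N down at 2.12 m → arm 2.12 m, τ = 408.7 × 2.12 = 866.4 N·m clockwise.
Total clockwise load moment = 1585 N·m.
The cable tension T acts at 1.95 m; only its component perpendicular to the boom, T sinθ, produces torque. sin 36.5° = 0.5948.
Στ = 0 ⇒ T × 1.95 × 0.5948 = 1585 ⇒ T = 1585 / 1.16 = 1370 N.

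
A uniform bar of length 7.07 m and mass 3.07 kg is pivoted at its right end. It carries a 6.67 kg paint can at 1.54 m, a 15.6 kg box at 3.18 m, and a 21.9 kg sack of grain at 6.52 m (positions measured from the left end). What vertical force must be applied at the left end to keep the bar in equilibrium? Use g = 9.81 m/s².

F ≈ 167 N

Taking torques about the right end:
Beam weight: 3.07 × 9.81 = 30.12 N down at 3.535 m → arm 3.535 m, τ = 30.12 × 3.535 = 106.5 N·m counterclockwise.
Paint can: 6.67 × 9.81 = 65.43 N down at 1.54 m → arm 5.53 m, τ = 65.43 × 5.53 = 361.8 N·m counterclockwise.
Box: 15.6 × 9.81 = 153 N down at 3.18 m → arm 3.89 m, τ = 153 × 3.89 = 595.2 N·m counterclockwise.
Sack of grain: 21.9 × 9.81 = 214.8 N down at 6.52 m → arm 0.55 m, τ = 214.8 × 0.55 = 118.1 N·m counterclockwise.
Net moment of the loads = 1182 N·m counterclockwise.
The upward force F acts at the left end, arm 7.07 m, giving F × 7.07 clockwise.
Balancing moments: F × 7.07 = 1182, giving F = 1182 / 7.07 = 167 N.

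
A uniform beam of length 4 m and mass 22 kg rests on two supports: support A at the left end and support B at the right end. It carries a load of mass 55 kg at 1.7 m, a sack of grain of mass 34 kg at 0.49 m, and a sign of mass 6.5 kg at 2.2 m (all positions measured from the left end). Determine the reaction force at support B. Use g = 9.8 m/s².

R_B ≈ 413 N

About support A:
Beam weight: 22 × 9.8 = 215.6 N down at 2 m → arm 2 m, τ = 215.6 × 2 = 431.2 N·m clockwise.
Load: 55 × 9.8 = 539 N down at 1.7 m → arm 1.7 m, τ = 539 × 1.7 = 916.3 N·m clockwise.
Sack of grain: 34 × 9.8 = 333.2 N down at 0.49 m → arm 0.49 m, τ = 333.2 × 0.49 = 163.3 N·m clockwise.
Sign: 6.5 × 9.8 = 63.7 N down at 2.2 m → arm 2.2 m, τ = 63.7 × 2.2 = 140.1 N·m clockwise.
Net load moment about support A = 1651 N·m clockwise.
Reaction R at support B is upward at 4 m, arm 4 m → moment R × 4 counterclockwise.
Στ = 0 ⇒ R × 4 = 1651 ⇒ R = 413 N.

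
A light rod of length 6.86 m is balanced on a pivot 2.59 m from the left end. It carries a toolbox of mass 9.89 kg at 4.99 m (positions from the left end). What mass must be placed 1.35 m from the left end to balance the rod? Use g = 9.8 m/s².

m ≈ 19.1 kg

Taking torques about the pivot (at 2.59 m from the left end):
Toolbox: 9.89 × 9.8 = 96.92 N down at 4.99 m → arm 2.4 m, τ = 96.92 × 2.4 = 232.6 N·m clockwise.
Net moment of known loads = 232.6 N·m clockwise.
An unknown mass m at 1.35 m has arm 1.24 m; its moment is m·g·1.24 counterclockwise.
Στ = 0 ⇒ m × 9.8 × 1.24 = 232.6 ⇒ m = 232.6 / (9.8 × 1.24) = 19.1 kg.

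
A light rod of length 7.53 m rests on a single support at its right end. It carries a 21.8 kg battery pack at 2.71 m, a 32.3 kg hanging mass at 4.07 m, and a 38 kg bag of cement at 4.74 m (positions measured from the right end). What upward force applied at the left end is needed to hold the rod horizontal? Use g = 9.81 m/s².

Sum moments about the right end (the unknown pivot reaction has zero arm there).
Battery pack: 21.8 × 9.81 = 213.9 N down at 2.71 m → arm 2.71 m, τ = 213.9 × 2.71 = 579.7 N·m counterclockwise.
Hanging mass: 32.3 × 9.81 = 316.9 N down at 4.07 m → arm 4.07 m, τ = 316.9 × 4.07 = 1290 N·m counterclockwise.
Bag of cement: 38 × 9.81 = 372.8 N down at 4.74 m → arm 4.74 m, τ = 372.8 × 4.74 = 1767 N·m counterclockwise.
Net moment of the loads = 3637 N·m counterclockwise.
The upward force F acts at the left end, arm 7.53 m, giving F × 7.53 clockwise.
Balancing moments: F × 7.53 = 3637, giving F = 3637 / 7.53 = 483 N.

F ≈ 483 N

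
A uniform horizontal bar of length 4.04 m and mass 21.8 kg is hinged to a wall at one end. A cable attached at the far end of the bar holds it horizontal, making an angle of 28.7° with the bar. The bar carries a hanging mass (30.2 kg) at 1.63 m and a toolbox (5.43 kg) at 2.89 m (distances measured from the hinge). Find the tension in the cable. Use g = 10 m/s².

T ≈ 562 N

Choose the hinge as the axis so the unknown hinge reaction has zero arm there.
Beam weight: 21.8 × 10 = 218 N down at 2.02 m → arm 2.02 m, τ = 218 × 2.02 = 440.4 N·m clockwise.
Hanging mass: 30.2 × 10 = 302 N down at 1.63 m → arm 1.63 m, τ = 302 × 1.63 = 492.3 N·m clockwise.
Toolbox: 5.43 × 10 = 54.3 N down at 2.89 m → arm 2.89 m, τ = 54.3 × 2.89 = 156.9 N·m clockwise.
Total clockwise load moment = 1090 N·m.
The cable tension T acts at 4.04 m; only its component perpendicular to the bar, T sinθ, produces torque. sin 28.7° = 0.4802.
For rotational equilibrium, T × 4.04 × 0.4802 = 1090, so T = 1090 / 1.94 = 562 N.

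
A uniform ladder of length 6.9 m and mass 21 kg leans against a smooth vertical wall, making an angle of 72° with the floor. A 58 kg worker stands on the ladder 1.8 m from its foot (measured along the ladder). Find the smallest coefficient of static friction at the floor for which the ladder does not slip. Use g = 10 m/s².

Choose the foot of the ladder as the axis so the floor normal and friction both act there and drop out.
Ladder weight 21×10 = 210 N acts at 3.45 m along the ladder; its horizontal arm is 3.45·cos72° = 1.066 m → τ = 223.9 N·m clockwise.
Worker: 58×10 = 580 N at 1.8 m → arm 0.5562 m → τ = 322.6 N·m clockwise.
Wall normal N acts horizontally at the top; its moment arm is the height L sinθ = 6.9·sin72° = 6.562 m, counterclockwise.
Balancing moments: N × 6.562 = 546.5, giving N = 83.28 N.
ΣFx = 0 ⇒ f = N_wall = 83.28 N. ΣFy = 0 ⇒ N_floor = 790 N.
μ_min = f / N_floor = 83.28 / 790 = 0.105.

μ_min ≈ 0.105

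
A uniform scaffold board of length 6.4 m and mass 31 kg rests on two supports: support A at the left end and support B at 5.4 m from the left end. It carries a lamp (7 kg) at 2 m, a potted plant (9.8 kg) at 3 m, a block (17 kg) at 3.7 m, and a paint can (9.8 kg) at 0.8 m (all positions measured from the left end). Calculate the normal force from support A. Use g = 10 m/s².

R_A ≈ 351 N

Taking torques about support B:
Beam weight: 31 × 10 = 310 N down at 3.2 m → arm 2.2 m, τ = 310 × 2.2 = 682 N·m counterclockwise.
Lamp: 7 × 10 = 70 N down at 2 m → arm 3.4 m, τ = 70 × 3.4 = 238 N·m counterclockwise.
Potted plant: 9.8 × 10 = 98 N down at 3 m → arm 2.4 m, τ = 98 × 2.4 = 235.2 N·m counterclockwise.
Block: 17 × 10 = 170 N down at 3.7 m → arm 1.7 m, τ = 170 × 1.7 = 289 N·m counterclockwise.
Paint can: 9.8 × 10 = 98 N down at 0.8 m → arm 4.6 m, τ = 98 × 4.6 = 450.8 N·m counterclockwise.
Net load moment about support B = 1895 N·m counterclockwise.
Reaction R at support A is upward at 0 m, arm 5.4 m → moment R × 5.4 clockwise.
Balancing moments: R × 5.4 = 1895, giving R = 351 N.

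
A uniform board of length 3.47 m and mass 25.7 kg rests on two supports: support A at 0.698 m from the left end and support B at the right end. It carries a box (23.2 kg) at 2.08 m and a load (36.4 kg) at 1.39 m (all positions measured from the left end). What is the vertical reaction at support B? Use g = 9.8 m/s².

Taking torques about support A:
Beam weight: 25.7 × 9.8 = 251.9 N down at 1.735 m → arm 1.037 m, τ = 251.9 × 1.037 = 261.2 N·m clockwise.
Box: 23.2 × 9.8 = 227.4 N down at 2.08 m → arm 1.382 m, τ = 227.4 × 1.382 = 314.3 N·m clockwise.
Load: 36.4 × 9.8 = 356.7 N down at 1.39 m → arm 0.692 m, τ = 356.7 × 0.692 = 246.8 N·m clockwise.
Net load moment about support A = 822.3 N·m clockwise.
Reaction R at support B is upward at 3.47 m, arm 2.772 m → moment R × 2.772 counterclockwise.
Setting net torque to zero: R × 2.772 = 822.3 → R = 297 N.

R_B ≈ 297 N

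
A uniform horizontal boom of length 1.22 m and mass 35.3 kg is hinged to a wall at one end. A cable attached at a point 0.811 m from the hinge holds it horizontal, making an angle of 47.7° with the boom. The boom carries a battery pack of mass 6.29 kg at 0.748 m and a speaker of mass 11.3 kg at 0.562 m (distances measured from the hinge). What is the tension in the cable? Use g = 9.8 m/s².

T ≈ 532 N

Sum moments about the hinge (the unknown hinge reaction has zero arm there).
Beam weight: 35.3 × 9.8 = 345.9 N down at 0.61 m → arm 0.61 m, τ = 345.9 × 0.61 = 211 N·m clockwise.
Battery pack: 6.29 × 9.8 = 61.64 N down at 0.748 m → arm 0.748 m, τ = 61.64 × 0.748 = 46.11 N·m clockwise.
Speaker: 11.3 × 9.8 = 110.7 N down at 0.562 m → arm 0.562 m, τ = 110.7 × 0.562 = 62.21 N·m clockwise.
Total clockwise load moment = 319.3 N·m.
The cable tension T acts at 0.811 m; only its component perpendicular to the boom, T sinθ, produces torque. sin 47.7° = 0.7396.
Setting net torque to zero: T × 0.811 × 0.7396 = 319.3 → T = 319.3 / 0.5998 = 532 N.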